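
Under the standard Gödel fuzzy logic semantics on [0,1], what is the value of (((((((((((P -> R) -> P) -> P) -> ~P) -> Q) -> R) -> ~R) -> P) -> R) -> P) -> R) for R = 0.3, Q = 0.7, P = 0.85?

(P -> R): 0.85 > 0.3, so result = 0.3
((P -> R) -> P): 0.3 ≤ 0.85, so result = 1
(((P -> R) -> P) -> P): 1 > 0.85, so result = 0.85
~P: Gödel ¬ of 0.85 = 0 (operand ≠ 0)
((((P -> R) -> P) -> P) -> ~P): 0.85 > 0, so result = 0
(((((P -> R) -> P) -> P) -> ~P) -> Q): 0 ≤ 0.7, so result = 1
((((((P -> R) -> P) -> P) -> ~P) -> Q) -> R): 1 > 0.3, so result = 0.3
~R: Gödel ¬ of 0.3 = 0 (operand ≠ 0)
(((((((P -> R) -> P) -> P) -> ~P) -> Q) -> R) -> ~R): 0.3 > 0, so result = 0
((((((((P -> R) -> P) -> P) -> ~P) -> Q) -> R) -> ~R) -> P): 0 ≤ 0.85, so result = 1
(((((((((P -> R) -> P) -> P) -> ~P) -> Q) -> R) -> ~R) -> P) -> R): 1 > 0.3, so result = 0.3
((((((((((P -> R) -> P) -> P) -> ~P) -> Q) -> R) -> ~R) -> P) -> R) -> P): 0.3 ≤ 0.85, so result = 1
(((((((((((P -> R) -> P) -> P) -> ~P) -> Q) -> R) -> ~R) -> P) -> R) -> P) -> R): 1 > 0.3, so result = 0.3

0.30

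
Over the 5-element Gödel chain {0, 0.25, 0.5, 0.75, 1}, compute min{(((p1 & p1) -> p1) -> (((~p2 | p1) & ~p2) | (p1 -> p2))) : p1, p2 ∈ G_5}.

0.25

The minimum is attained at p1 = 0.5, p2 = 0.25:
  (p1 & p1) = min(0.5, 0.5) = 0.5
  ((p1 & p1) -> p1): 0.5 ≤ 0.5, so result = 1
  ~p2: Gödel ¬ of 0.25 = 0 (operand ≠ 0)
  (~p2 | p1) = max(0, 0.5) = 0.5
  ~p2: Gödel ¬ of 0.25 = 0 (operand ≠ 0)
  ((~p2 | p1) & ~p2) = min(0.5, 0) = 0
  (p1 -> p2): 0.5 > 0.25, so result = 0.25
  (((~p2 | p1) & ~p2) | (p1 -> p2)) = max(0, 0.25) = 0.25
  (((p1 & p1) -> p1) -> (((~p2 | p1) & ~p2) | (p1 -> p2))): 1 > 0.25, so result = 0.25
Checking all 25 assignments confirms none give a value below 0.25.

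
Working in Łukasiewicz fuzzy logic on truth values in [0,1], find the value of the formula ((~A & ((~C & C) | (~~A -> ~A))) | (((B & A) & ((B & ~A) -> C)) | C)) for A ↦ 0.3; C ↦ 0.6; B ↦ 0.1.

0.70

~A: Łukasiewicz ¬ gives 1 − 0.3 = 0.7
~C: Łukasiewicz ¬ gives 1 − 0.6 = 0.4
(~C & C) = min(0.4, 0.6) = 0.4
~A: Łukasiewicz ¬ gives 1 − 0.3 = 0.7
~~A: Łukasiewicz ¬ gives 1 − 0.7 = 0.3
~A: Łukasiewicz ¬ gives 1 − 0.3 = 0.7
(~~A -> ~A): min(1, 1 − 0.3 + 0.7) = 1
((~C & C) | (~~A -> ~A)) = max(0.4, 1) = 1
(~A & ((~C & C) | (~~A -> ~A))) = min(0.7, 1) = 0.7
(B & A) = min(0.1, 0.3) = 0.1
~A: Łukasiewicz ¬ gives 1 − 0.3 = 0.7
(B & ~A) = min(0.1, 0.7) = 0.1
((B & ~A) -> C): min(1, 1 − 0.1 + 0.6) = 1
((B & A) & ((B & ~A) -> C)) = min(0.1, 1) = 0.1
(((B & A) & ((B & ~A) -> C)) | C) = max(0.1, 0.6) = 0.6
((~A & ((~C & C) | (~~A -> ~A))) | (((B & A) & ((B & ~A) -> C)) | C)) = max(0.7, 0.6) = 0.7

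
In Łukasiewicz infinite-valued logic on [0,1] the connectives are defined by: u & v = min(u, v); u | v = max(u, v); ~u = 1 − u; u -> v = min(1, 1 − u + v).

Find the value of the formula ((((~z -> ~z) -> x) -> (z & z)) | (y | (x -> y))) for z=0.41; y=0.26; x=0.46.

0.95

~z: Łukasiewicz ¬ gives 1 − 0.41 = 0.59
~z: Łukasiewicz ¬ gives 1 − 0.41 = 0.59
(~z -> ~z): min(1, 1 − 0.59 + 0.59) = 1
((~z -> ~z) -> x): min(1, 1 − 1 + 0.46) = 0.46
(z & z) = min(0.41, 0.41) = 0.41
(((~z -> ~z) -> x) -> (z & z)): min(1, 1 − 0.46 + 0.41) = 0.95
(x -> y): min(1, 1 − 0.46 + 0.26) = 0.8
(y | (x -> y)) = max(0.26, 0.8) = 0.8
((((~z -> ~z) -> x) -> (z & z)) | (y | (x -> y))) = max(0.95, 0.8) = 0.95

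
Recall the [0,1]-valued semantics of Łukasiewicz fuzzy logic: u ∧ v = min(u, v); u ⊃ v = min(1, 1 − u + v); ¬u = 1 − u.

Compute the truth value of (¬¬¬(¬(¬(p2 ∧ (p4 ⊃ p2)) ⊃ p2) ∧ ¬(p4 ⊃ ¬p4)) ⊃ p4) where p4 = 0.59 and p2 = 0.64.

0.59

(p4 ⊃ p2): min(1, 1 − 0.59 + 0.64) = 1
(p2 ∧ (p4 ⊃ p2)) = min(0.64, 1) = 0.64
¬(p2 ∧ (p4 ⊃ p2)): Łukasiewicz ¬ gives 1 − 0.64 = 0.36
(¬(p2 ∧ (p4 ⊃ p2)) ⊃ p2): min(1, 1 − 0.36 + 0.64) = 1
¬(¬(p2 ∧ (p4 ⊃ p2)) ⊃ p2): Łukasiewicz ¬ gives 1 − 1 = 0
¬p4: Łukasiewicz ¬ gives 1 − 0.59 = 0.41
(p4 ⊃ ¬p4): min(1, 1 − 0.59 + 0.41) = 0.82
¬(p4 ⊃ ¬p4): Łukasiewicz ¬ gives 1 − 0.82 = 0.18
(¬(¬(p2 ∧ (p4 ⊃ p2)) ⊃ p2) ∧ ¬(p4 ⊃ ¬p4)) = min(0, 0.18) = 0
¬(¬(¬(p2 ∧ (p4 ⊃ p2)) ⊃ p2) ∧ ¬(p4 ⊃ ¬p4)): Łukasiewicz ¬ gives 1 − 0 = 1
¬¬(¬(¬(p2 ∧ (p4 ⊃ p2)) ⊃ p2) ∧ ¬(p4 ⊃ ¬p4)): Łukasiewicz ¬ gives 1 − 1 = 0
¬¬¬(¬(¬(p2 ∧ (p4 ⊃ p2)) ⊃ p2) ∧ ¬(p4 ⊃ ¬p4)): Łukasiewicz ¬ gives 1 − 0 = 1
(¬¬¬(¬(¬(p2 ∧ (p4 ⊃ p2)) ⊃ p2) ∧ ¬(p4 ⊃ ¬p4)) ⊃ p4): min(1, 1 − 1 + 0.59) = 0.59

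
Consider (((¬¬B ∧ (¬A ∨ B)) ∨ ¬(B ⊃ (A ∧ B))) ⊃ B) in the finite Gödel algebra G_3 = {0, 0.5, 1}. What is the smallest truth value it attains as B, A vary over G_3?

0.50

The minimum is attained at B = 0.5, A = 0:
  ¬B: Gödel ¬ of 0.5 = 0 (operand ≠ 0)
  ¬¬B: Gödel ¬ of 0 = 1 (operand is 0)
  ¬A: Gödel ¬ of 0 = 1 (operand is 0)
  (¬A ∨ B) = max(1, 0.5) = 1
  (¬¬B ∧ (¬A ∨ B)) = min(1, 1) = 1
  (A ∧ B) = min(0, 0.5) = 0
  (B ⊃ (A ∧ B)): 0.5 > 0, so result = 0
  ¬(B ⊃ (A ∧ B)): Gödel ¬ of 0 = 1 (operand is 0)
  ((¬¬B ∧ (¬A ∨ B)) ∨ ¬(B ⊃ (A ∧ B))) = max(1, 1) = 1
  (((¬¬B ∧ (¬A ∨ B)) ∨ ¬(B ⊃ (A ∧ B))) ⊃ B): 1 > 0.5, so result = 0.5
Checking all 9 assignments confirms none give a value below 0.50.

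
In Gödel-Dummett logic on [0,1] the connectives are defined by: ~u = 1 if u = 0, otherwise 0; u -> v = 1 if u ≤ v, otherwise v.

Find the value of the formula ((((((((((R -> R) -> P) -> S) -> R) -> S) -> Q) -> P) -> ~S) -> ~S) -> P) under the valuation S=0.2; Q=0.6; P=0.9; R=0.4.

(R -> R): 0.4 ≤ 0.4, so result = 1
((R -> R) -> P): 1 > 0.9, so result = 0.9
(((R -> R) -> P) -> S): 0.9 > 0.2, so result = 0.2
((((R -> R) -> P) -> S) -> R): 0.2 ≤ 0.4, so result = 1
(((((R -> R) -> P) -> S) -> R) -> S): 1 > 0.2, so result = 0.2
((((((R -> R) -> P) -> S) -> R) -> S) -> Q): 0.2 ≤ 0.6, so result = 1
(((((((R -> R) -> P) -> S) -> R) -> S) -> Q) -> P): 1 > 0.9, so result = 0.9
~S: Gödel ¬ of 0.2 = 0 (operand ≠ 0)
((((((((R -> R) -> P) -> S) -> R) -> S) -> Q) -> P) -> ~S): 0.9 > 0, so result = 0
~S: Gödel ¬ of 0.2 = 0 (operand ≠ 0)
(((((((((R -> R) -> P) -> S) -> R) -> S) -> Q) -> P) -> ~S) -> ~S): 0 ≤ 0, so result = 1
((((((((((R -> R) -> P) -> S) -> R) -> S) -> Q) -> P) -> ~S) -> ~S) -> P): 1 > 0.9, so result = 0.9

0.90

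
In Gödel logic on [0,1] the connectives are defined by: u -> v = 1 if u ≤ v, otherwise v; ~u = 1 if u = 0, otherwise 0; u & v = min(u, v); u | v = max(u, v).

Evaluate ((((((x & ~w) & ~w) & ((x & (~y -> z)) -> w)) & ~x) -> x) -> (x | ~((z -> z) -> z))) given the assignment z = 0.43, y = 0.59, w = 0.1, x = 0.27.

0.27

~w: Gödel ¬ of 0.1 = 0 (operand ≠ 0)
(x & ~w) = min(0.27, 0) = 0
~w: Gödel ¬ of 0.1 = 0 (operand ≠ 0)
((x & ~w) & ~w) = min(0, 0) = 0
~y: Gödel ¬ of 0.59 = 0 (operand ≠ 0)
(~y -> z): 0 ≤ 0.43, so result = 1
(x & (~y -> z)) = min(0.27, 1) = 0.27
((x & (~y -> z)) -> w): 0.27 > 0.1, so result = 0.1
(((x & ~w) & ~w) & ((x & (~y -> z)) -> w)) = min(0, 0.1) = 0
~x: Gödel ¬ of 0.27 = 0 (operand ≠ 0)
((((x & ~w) & ~w) & ((x & (~y -> z)) -> w)) & ~x) = min(0, 0) = 0
(((((x & ~w) & ~w) & ((x & (~y -> z)) -> w)) & ~x) -> x): 0 ≤ 0.27, so result = 1
(z -> z): 0.43 ≤ 0.43, so result = 1
((z -> z) -> z): 1 > 0.43, so result = 0.43
~((z -> z) -> z): Gödel ¬ of 0.43 = 0 (operand ≠ 0)
(x | ~((z -> z) -> z)) = max(0.27, 0) = 0.27
((((((x & ~w) & ~w) & ((x & (~y -> z)) -> w)) & ~x) -> x) -> (x | ~((z -> z) -> z))): 1 > 0.27, so result = 0.27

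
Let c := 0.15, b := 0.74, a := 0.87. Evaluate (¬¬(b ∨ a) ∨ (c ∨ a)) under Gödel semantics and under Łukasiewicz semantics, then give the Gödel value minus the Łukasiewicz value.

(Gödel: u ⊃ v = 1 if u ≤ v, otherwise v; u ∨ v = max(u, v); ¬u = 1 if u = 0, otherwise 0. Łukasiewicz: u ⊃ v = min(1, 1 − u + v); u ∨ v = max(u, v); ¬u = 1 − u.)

0.13

Gödel evaluation:
  (b ∨ a) = max(0.74, 0.87) = 0.87
  ¬(b ∨ a): Gödel ¬ of 0.87 = 0 (operand ≠ 0)
  ¬¬(b ∨ a): Gödel ¬ of 0 = 1 (operand is 0)
  (c ∨ a) = max(0.15, 0.87) = 0.87
  (¬¬(b ∨ a) ∨ (c ∨ a)) = max(1, 0.87) = 1
  Gödel value = 1
Łukasiewicz evaluation:
  (b ∨ a) = max(0.74, 0.87) = 0.87
  ¬(b ∨ a): Łukasiewicz ¬ gives 1 − 0.87 = 0.13
  ¬¬(b ∨ a): Łukasiewicz ¬ gives 1 − 0.13 = 0.87
  (c ∨ a) = max(0.15, 0.87) = 0.87
  (¬¬(b ∨ a) ∨ (c ∨ a)) = max(0.87, 0.87) = 0.87
  Łukasiewicz value = 0.87
Difference: 1 − 0.87 = 0.13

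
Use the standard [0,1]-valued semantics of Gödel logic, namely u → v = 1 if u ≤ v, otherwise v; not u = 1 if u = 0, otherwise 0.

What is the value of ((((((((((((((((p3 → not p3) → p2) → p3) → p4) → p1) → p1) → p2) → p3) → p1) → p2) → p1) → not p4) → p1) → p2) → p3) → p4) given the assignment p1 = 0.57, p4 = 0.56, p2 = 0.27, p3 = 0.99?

0.56

not p3: Gödel ¬ of 0.99 = 0 (operand ≠ 0)
(p3 → not p3): 0.99 > 0, so result = 0
((p3 → not p3) → p2): 0 ≤ 0.27, so result = 1
(((p3 → not p3) → p2) → p3): 1 > 0.99, so result = 0.99
((((p3 → not p3) → p2) → p3) → p4): 0.99 > 0.56, so result = 0.56
(((((p3 → not p3) → p2) → p3) → p4) → p1): 0.56 ≤ 0.57, so result = 1
((((((p3 → not p3) → p2) → p3) → p4) → p1) → p1): 1 > 0.57, so result = 0.57
(((((((p3 → not p3) → p2) → p3) → p4) → p1) → p1) → p2): 0.57 > 0.27, so result = 0.27
((((((((p3 → not p3) → p2) → p3) → p4) → p1) → p1) → p2) → p3): 0.27 ≤ 0.99, so result = 1
(((((((((p3 → not p3) → p2) → p3) → p4) → p1) → p1) → p2) → p3) → p1): 1 > 0.57, so result = 0.57
((((((((((p3 → not p3) → p2) → p3) → p4) → p1) → p1) → p2) → p3) → p1) → p2): 0.57 > 0.27, so result = 0.27
(((((((((((p3 → not p3) → p2) → p3) → p4) → p1) → p1) → p2) → p3) → p1) → p2) → p1): 0.27 ≤ 0.57, so result = 1
not p4: Gödel ¬ of 0.56 = 0 (operand ≠ 0)
((((((((((((p3 → not p3) → p2) → p3) → p4) → p1) → p1) → p2) → p3) → p1) → p2) → p1) → not p4): 1 > 0, so result = 0
(((((((((((((p3 → not p3) → p2) → p3) → p4) → p1) → p1) → p2) → p3) → p1) → p2) → p1) → not p4) → p1): 0 ≤ 0.57, so result = 1
((((((((((((((p3 → not p3) → p2) → p3) → p4) → p1) → p1) → p2) → p3) → p1) → p2) → p1) → not p4) → p1) → p2): 1 > 0.27, so result = 0.27
(((((((((((((((p3 → not p3) → p2) → p3) → p4) → p1) → p1) → p2) → p3) → p1) → p2) → p1) → not p4) → p1) → p2) → p3): 0.27 ≤ 0.99, so result = 1
((((((((((((((((p3 → not p3) → p2) → p3) → p4) → p1) → p1) → p2) → p3) → p1) → p2) → p1) → not p4) → p1) → p2) → p3) → p4): 1 > 0.56, so result = 0.56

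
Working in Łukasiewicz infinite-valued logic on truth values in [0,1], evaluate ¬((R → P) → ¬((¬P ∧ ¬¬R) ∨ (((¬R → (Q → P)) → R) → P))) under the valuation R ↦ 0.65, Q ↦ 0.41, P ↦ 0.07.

(R → P): min(1, 1 − 0.65 + 0.07) = 0.42
¬P: Łukasiewicz ¬ gives 1 − 0.07 = 0.93
¬R: Łukasiewicz ¬ gives 1 − 0.65 = 0.35
¬¬R: Łukasiewicz ¬ gives 1 − 0.35 = 0.65
(¬P ∧ ¬¬R) = min(0.93, 0.65) = 0.65
¬R: Łukasiewicz ¬ gives 1 − 0.65 = 0.35
(Q → P): min(1, 1 − 0.41 + 0.07) = 0.66
(¬R → (Q → P)): min(1, 1 − 0.35 + 0.66) = 1
((¬R → (Q → P)) → R): min(1, 1 − 1 + 0.65) = 0.65
(((¬R → (Q → P)) → R) → P): min(1, 1 − 0.65 + 0.07) = 0.42
((¬P ∧ ¬¬R) ∨ (((¬R → (Q → P)) → R) → P)) = max(0.65, 0.42) = 0.65
¬((¬P ∧ ¬¬R) ∨ (((¬R → (Q → P)) → R) → P)): Łukasiewicz ¬ gives 1 − 0.65 = 0.35
((R → P) → ¬((¬P ∧ ¬¬R) ∨ (((¬R → (Q → P)) → R) → P))): min(1, 1 − 0.42 + 0.35) = 0.93
¬((R → P) → ¬((¬P ∧ ¬¬R) ∨ (((¬R → (Q → P)) → R) → P))): Łukasiewicz ¬ gives 1 − 0.93 = 0.07

0.07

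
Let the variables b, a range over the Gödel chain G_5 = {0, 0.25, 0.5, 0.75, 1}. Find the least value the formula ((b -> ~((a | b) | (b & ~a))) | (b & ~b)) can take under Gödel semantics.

0.00

The minimum is attained at b = 0.25, a = 0:
  (a | b) = max(0, 0.25) = 0.25
  ~a: Gödel ¬ of 0 = 1 (operand is 0)
  (b & ~a) = min(0.25, 1) = 0.25
  ((a | b) | (b & ~a)) = max(0.25, 0.25) = 0.25
  ~((a | b) | (b & ~a)): Gödel ¬ of 0.25 = 0 (operand ≠ 0)
  (b -> ~((a | b) | (b & ~a))): 0.25 > 0, so result = 0
  ~b: Gödel ¬ of 0.25 = 0 (operand ≠ 0)
  (b & ~b) = min(0.25, 0) = 0
  ((b -> ~((a | b) | (b & ~a))) | (b & ~b)) = max(0, 0) = 0
Checking all 25 assignments confirms none give a value below 0.00.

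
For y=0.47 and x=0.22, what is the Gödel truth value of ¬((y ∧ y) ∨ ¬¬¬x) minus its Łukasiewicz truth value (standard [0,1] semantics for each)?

-0.22

Gödel evaluation:
  (y ∧ y) = min(0.47, 0.47) = 0.47
  ¬x: Gödel ¬ of 0.22 = 0 (operand ≠ 0)
  ¬¬x: Gödel ¬ of 0 = 1 (operand is 0)
  ¬¬¬x: Gödel ¬ of 1 = 0 (operand ≠ 0)
  ((y ∧ y) ∨ ¬¬¬x) = max(0.47, 0) = 0.47
  ¬((y ∧ y) ∨ ¬¬¬x): Gödel ¬ of 0.47 = 0 (operand ≠ 0)
  Gödel value = 0
Łukasiewicz evaluation:
  (y ∧ y) = min(0.47, 0.47) = 0.47
  ¬x: Łukasiewicz ¬ gives 1 − 0.22 = 0.78
  ¬¬x: Łukasiewicz ¬ gives 1 − 0.78 = 0.22
  ¬¬¬x: Łukasiewicz ¬ gives 1 − 0.22 = 0.78
  ((y ∧ y) ∨ ¬¬¬x) = max(0.47, 0.78) = 0.78
  ¬((y ∧ y) ∨ ¬¬¬x): Łukasiewicz ¬ gives 1 − 0.78 = 0.22
  Łukasiewicz value = 0.22
Difference: 0 − 0.22 = -0.22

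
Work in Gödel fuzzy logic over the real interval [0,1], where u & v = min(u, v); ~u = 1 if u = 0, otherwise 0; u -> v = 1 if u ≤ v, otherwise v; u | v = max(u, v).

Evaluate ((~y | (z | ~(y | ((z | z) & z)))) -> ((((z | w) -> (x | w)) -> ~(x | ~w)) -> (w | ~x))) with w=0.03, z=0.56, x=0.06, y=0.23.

~y: Gödel ¬ of 0.23 = 0 (operand ≠ 0)
(z | z) = max(0.56, 0.56) = 0.56
((z | z) & z) = min(0.56, 0.56) = 0.56
(y | ((z | z) & z)) = max(0.23, 0.56) = 0.56
~(y | ((z | z) & z)): Gödel ¬ of 0.56 = 0 (operand ≠ 0)
(z | ~(y | ((z | z) & z))) = max(0.56, 0) = 0.56
(~y | (z | ~(y | ((z | z) & z)))) = max(0, 0.56) = 0.56
(z | w) = max(0.56, 0.03) = 0.56
(x | w) = max(0.06, 0.03) = 0.06
((z | w) -> (x | w)): 0.56 > 0.06, so result = 0.06
~w: Gödel ¬ of 0.03 = 0 (operand ≠ 0)
(x | ~w) = max(0.06, 0) = 0.06
~(x | ~w): Gödel ¬ of 0.06 = 0 (operand ≠ 0)
(((z | w) -> (x | w)) -> ~(x | ~w)): 0.06 > 0, so result = 0
~x: Gödel ¬ of 0.06 = 0 (operand ≠ 0)
(w | ~x) = max(0.03, 0) = 0.03
((((z | w) -> (x | w)) -> ~(x | ~w)) -> (w | ~x)): 0 ≤ 0.03, so result = 1
((~y | (z | ~(y | ((z | z) & z)))) -> ((((z | w) -> (x | w)) -> ~(x | ~w)) -> (w | ~x))): 0.56 ≤ 1, so result = 1

1.00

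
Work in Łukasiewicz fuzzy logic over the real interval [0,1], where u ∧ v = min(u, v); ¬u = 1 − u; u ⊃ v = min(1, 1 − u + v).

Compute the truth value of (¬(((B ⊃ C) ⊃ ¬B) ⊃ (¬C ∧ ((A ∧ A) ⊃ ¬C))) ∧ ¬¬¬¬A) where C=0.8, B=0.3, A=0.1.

0.10

(B ⊃ C): min(1, 1 − 0.3 + 0.8) = 1
¬B: Łukasiewicz ¬ gives 1 − 0.3 = 0.7
((B ⊃ C) ⊃ ¬B): min(1, 1 − 1 + 0.7) = 0.7
¬C: Łukasiewicz ¬ gives 1 − 0.8 = 0.2
(A ∧ A) = min(0.1, 0.1) = 0.1
¬C: Łukasiewicz ¬ gives 1 − 0.8 = 0.2
((A ∧ A) ⊃ ¬C): min(1, 1 − 0.1 + 0.2) = 1
(¬C ∧ ((A ∧ A) ⊃ ¬C)) = min(0.2, 1) = 0.2
(((B ⊃ C) ⊃ ¬B) ⊃ (¬C ∧ ((A ∧ A) ⊃ ¬C))): min(1, 1 − 0.7 + 0.2) = 0.5
¬(((B ⊃ C) ⊃ ¬B) ⊃ (¬C ∧ ((A ∧ A) ⊃ ¬C))): Łukasiewicz ¬ gives 1 − 0.5 = 0.5
¬A: Łukasiewicz ¬ gives 1 − 0.1 = 0.9
¬¬A: Łukasiewicz ¬ gives 1 − 0.9 = 0.1
¬¬¬A: Łukasiewicz ¬ gives 1 − 0.1 = 0.9
¬¬¬¬A: Łukasiewicz ¬ gives 1 − 0.9 = 0.1
(¬(((B ⊃ C) ⊃ ¬B) ⊃ (¬C ∧ ((A ∧ A) ⊃ ¬C))) ∧ ¬¬¬¬A) = min(0.5, 0.1) = 0.1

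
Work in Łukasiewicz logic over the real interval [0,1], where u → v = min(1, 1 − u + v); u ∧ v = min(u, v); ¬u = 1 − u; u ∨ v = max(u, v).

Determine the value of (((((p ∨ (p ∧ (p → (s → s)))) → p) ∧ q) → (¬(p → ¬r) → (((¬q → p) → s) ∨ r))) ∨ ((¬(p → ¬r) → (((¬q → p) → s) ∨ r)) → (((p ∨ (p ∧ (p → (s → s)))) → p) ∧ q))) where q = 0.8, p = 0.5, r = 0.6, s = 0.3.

1.00

(s → s): min(1, 1 − 0.3 + 0.3) = 1
(p → (s → s)): min(1, 1 − 0.5 + 1) = 1
(p ∧ (p → (s → s))) = min(0.5, 1) = 0.5
(p ∨ (p ∧ (p → (s → s)))) = max(0.5, 0.5) = 0.5
((p ∨ (p ∧ (p → (s → s)))) → p): min(1, 1 − 0.5 + 0.5) = 1
(((p ∨ (p ∧ (p → (s → s)))) → p) ∧ q) = min(1, 0.8) = 0.8
¬r: Łukasiewicz ¬ gives 1 − 0.6 = 0.4
(p → ¬r): min(1, 1 − 0.5 + 0.4) = 0.9
¬(p → ¬r): Łukasiewicz ¬ gives 1 − 0.9 = 0.1
¬q: Łukasiewicz ¬ gives 1 − 0.8 = 0.2
(¬q → p): min(1, 1 − 0.2 + 0.5) = 1
((¬q → p) → s): min(1, 1 − 1 + 0.3) = 0.3
(((¬q → p) → s) ∨ r) = max(0.3, 0.6) = 0.6
(¬(p → ¬r) → (((¬q → p) → s) ∨ r)): min(1, 1 − 0.1 + 0.6) = 1
((((p ∨ (p ∧ (p → (s → s)))) → p) ∧ q) → (¬(p → ¬r) → (((¬q → p) → s) ∨ r))): min(1, 1 − 0.8 + 1) = 1
¬r: Łukasiewicz ¬ gives 1 − 0.6 = 0.4
(p → ¬r): min(1, 1 − 0.5 + 0.4) = 0.9
¬(p → ¬r): Łukasiewicz ¬ gives 1 − 0.9 = 0.1
¬q: Łukasiewicz ¬ gives 1 − 0.8 = 0.2
(¬q → p): min(1, 1 − 0.2 + 0.5) = 1
((¬q → p) → s): min(1, 1 − 1 + 0.3) = 0.3
(((¬q → p) → s) ∨ r) = max(0.3, 0.6) = 0.6
(¬(p → ¬r) → (((¬q → p) → s) ∨ r)): min(1, 1 − 0.1 + 0.6) = 1
(s → s): min(1, 1 − 0.3 + 0.3) = 1
(p → (s → s)): min(1, 1 − 0.5 + 1) = 1
(p ∧ (p → (s → s))) = min(0.5, 1) = 0.5
(p ∨ (p ∧ (p → (s → s)))) = max(0.5, 0.5) = 0.5
((p ∨ (p ∧ (p → (s → s)))) → p): min(1, 1 − 0.5 + 0.5) = 1
(((p ∨ (p ∧ (p → (s → s)))) → p) ∧ q) = min(1, 0.8) = 0.8
((¬(p → ¬r) → (((¬q → p) → s) ∨ r)) → (((p ∨ (p ∧ (p → (s → s)))) → p) ∧ q)): min(1, 1 − 1 + 0.8) = 0.8
(((((p ∨ (p ∧ (p → (s → s)))) → p) ∧ q) → (¬(p → ¬r) → (((¬q → p) → s) ∨ r))) ∨ ((¬(p → ¬r) → (((¬q → p) → s) ∨ r)) → (((p ∨ (p ∧ (p → (s → s)))) → p) ∧ q))) = max(1, 0.8) = 1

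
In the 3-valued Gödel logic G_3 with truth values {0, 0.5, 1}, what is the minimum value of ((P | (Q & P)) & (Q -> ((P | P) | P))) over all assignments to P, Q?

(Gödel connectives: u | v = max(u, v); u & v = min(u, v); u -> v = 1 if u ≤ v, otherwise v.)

The minimum is attained at P = 0, Q = 0:
  (Q & P) = min(0, 0) = 0
  (P | (Q & P)) = max(0, 0) = 0
  (P | P) = max(0, 0) = 0
  ((P | P) | P) = max(0, 0) = 0
  (Q -> ((P | P) | P)): 0 ≤ 0, so result = 1
  ((P | (Q & P)) & (Q -> ((P | P) | P))) = min(0, 1) = 0
Checking all 9 assignments confirms none give a value below 0.00.

0.00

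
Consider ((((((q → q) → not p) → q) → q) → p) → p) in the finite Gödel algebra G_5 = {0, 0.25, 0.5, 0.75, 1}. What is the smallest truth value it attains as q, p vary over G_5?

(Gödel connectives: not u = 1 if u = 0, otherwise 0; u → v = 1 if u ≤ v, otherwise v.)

The minimum is attained at q = 0, p = 0.25:
  (q → q): 0 ≤ 0, so result = 1
  not p: Gödel ¬ of 0.25 = 0 (operand ≠ 0)
  ((q → q) → not p): 1 > 0, so result = 0
  (((q → q) → not p) → q): 0 ≤ 0, so result = 1
  ((((q → q) → not p) → q) → q): 1 > 0, so result = 0
  (((((q → q) → not p) → q) → q) → p): 0 ≤ 0.25, so result = 1
  ((((((q → q) → not p) → q) → q) → p) → p): 1 > 0.25, so result = 0.25
Checking all 25 assignments confirms none give a value below 0.25.

0.25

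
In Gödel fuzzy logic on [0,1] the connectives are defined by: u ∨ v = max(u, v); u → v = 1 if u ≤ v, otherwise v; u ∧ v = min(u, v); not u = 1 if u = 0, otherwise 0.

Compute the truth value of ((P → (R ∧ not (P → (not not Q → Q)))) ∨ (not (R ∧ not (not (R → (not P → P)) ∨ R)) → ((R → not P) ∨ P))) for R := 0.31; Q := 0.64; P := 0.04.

not Q: Gödel ¬ of 0.64 = 0 (operand ≠ 0)
not not Q: Gödel ¬ of 0 = 1 (operand is 0)
(not not Q → Q): 1 > 0.64, so result = 0.64
(P → (not not Q → Q)): 0.04 ≤ 0.64, so result = 1
not (P → (not not Q → Q)): Gödel ¬ of 1 = 0 (operand ≠ 0)
(R ∧ not (P → (not not Q → Q))) = min(0.31, 0) = 0
(P → (R ∧ not (P → (not not Q → Q)))): 0.04 > 0, so result = 0
not P: Gödel ¬ of 0.04 = 0 (operand ≠ 0)
(not P → P): 0 ≤ 0.04, so result = 1
(R → (not P → P)): 0.31 ≤ 1, so result = 1
not (R → (not P → P)): Gödel ¬ of 1 = 0 (operand ≠ 0)
(not (R → (not P → P)) ∨ R) = max(0, 0.31) = 0.31
not (not (R → (not P → P)) ∨ R): Gödel ¬ of 0.31 = 0 (operand ≠ 0)
(R ∧ not (not (R → (not P → P)) ∨ R)) = min(0.31, 0) = 0
not (R ∧ not (not (R → (not P → P)) ∨ R)): Gödel ¬ of 0 = 1 (operand is 0)
not P: Gödel ¬ of 0.04 = 0 (operand ≠ 0)
(R → not P): 0.31 > 0, so result = 0
((R → not P) ∨ P) = max(0, 0.04) = 0.04
(not (R ∧ not (not (R → (not P → P)) ∨ R)) → ((R → not P) ∨ P)): 1 > 0.04, so result = 0.04
((P → (R ∧ not (P → (not not Q → Q)))) ∨ (not (R ∧ not (not (R → (not P → P)) ∨ R)) → ((R → not P) ∨ P))) = max(0, 0.04) = 0.04

0.04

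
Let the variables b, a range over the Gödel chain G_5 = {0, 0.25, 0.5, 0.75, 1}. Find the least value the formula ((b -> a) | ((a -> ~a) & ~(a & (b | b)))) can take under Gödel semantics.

The minimum is attained at b = 0.5, a = 0.25:
  (b -> a): 0.5 > 0.25, so result = 0.25
  ~a: Gödel ¬ of 0.25 = 0 (operand ≠ 0)
  (a -> ~a): 0.25 > 0, so result = 0
  (b | b) = max(0.5, 0.5) = 0.5
  (a & (b | b)) = min(0.25, 0.5) = 0.25
  ~(a & (b | b)): Gödel ¬ of 0.25 = 0 (operand ≠ 0)
  ((a -> ~a) & ~(a & (b | b))) = min(0, 0) = 0
  ((b -> a) | ((a -> ~a) & ~(a & (b | b)))) = max(0.25, 0) = 0.25
Checking all 25 assignments confirms none give a value below 0.25.

0.25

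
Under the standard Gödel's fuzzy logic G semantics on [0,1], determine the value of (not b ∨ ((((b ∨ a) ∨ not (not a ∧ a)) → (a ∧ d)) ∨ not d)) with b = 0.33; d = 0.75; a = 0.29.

0.29

not b: Gödel ¬ of 0.33 = 0 (operand ≠ 0)
(b ∨ a) = max(0.33, 0.29) = 0.33
not a: Gödel ¬ of 0.29 = 0 (operand ≠ 0)
(not a ∧ a) = min(0, 0.29) = 0
not (not a ∧ a): Gödel ¬ of 0 = 1 (operand is 0)
((b ∨ a) ∨ not (not a ∧ a)) = max(0.33, 1) = 1
(a ∧ d) = min(0.29, 0.75) = 0.29
(((b ∨ a) ∨ not (not a ∧ a)) → (a ∧ d)): 1 > 0.29, so result = 0.29
not d: Gödel ¬ of 0.75 = 0 (operand ≠ 0)
((((b ∨ a) ∨ not (not a ∧ a)) → (a ∧ d)) ∨ not d) = max(0.29, 0) = 0.29
(not b ∨ ((((b ∨ a) ∨ not (not a ∧ a)) → (a ∧ d)) ∨ not d)) = max(0, 0.29) = 0.29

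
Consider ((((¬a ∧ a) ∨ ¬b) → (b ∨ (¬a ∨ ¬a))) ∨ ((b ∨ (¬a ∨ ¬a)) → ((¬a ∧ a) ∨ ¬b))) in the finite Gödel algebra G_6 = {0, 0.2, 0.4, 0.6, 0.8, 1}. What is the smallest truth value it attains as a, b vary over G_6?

1.00

Every assignment gives 1. For instance at a = 0, b = 0:
  ¬a: Gödel ¬ of 0 = 1 (operand is 0)
  (¬a ∧ a) = min(1, 0) = 0
  ¬b: Gödel ¬ of 0 = 1 (operand is 0)
  ((¬a ∧ a) ∨ ¬b) = max(0, 1) = 1
  ¬a: Gödel ¬ of 0 = 1 (operand is 0)
  ¬a: Gödel ¬ of 0 = 1 (operand is 0)
  (¬a ∨ ¬a) = max(1, 1) = 1
  (b ∨ (¬a ∨ ¬a)) = max(0, 1) = 1
  (((¬a ∧ a) ∨ ¬b) → (b ∨ (¬a ∨ ¬a))): 1 ≤ 1, so result = 1
  ¬a: Gödel ¬ of 0 = 1 (operand is 0)
  ¬a: Gödel ¬ of 0 = 1 (operand is 0)
  (¬a ∨ ¬a) = max(1, 1) = 1
  (b ∨ (¬a ∨ ¬a)) = max(0, 1) = 1
  ¬a: Gödel ¬ of 0 = 1 (operand is 0)
  (¬a ∧ a) = min(1, 0) = 0
  ¬b: Gödel ¬ of 0 = 1 (operand is 0)
  ((¬a ∧ a) ∨ ¬b) = max(0, 1) = 1
  ((b ∨ (¬a ∨ ¬a)) → ((¬a ∧ a) ∨ ¬b)): 1 ≤ 1, so result = 1
  ((((¬a ∧ a) ∨ ¬b) → (b ∨ (¬a ∨ ¬a))) ∨ ((b ∨ (¬a ∨ ¬a)) → ((¬a ∧ a) ∨ ¬b))) = max(1, 1) = 1
All 36 assignments give value 1 — the formula is a G_6-tautology.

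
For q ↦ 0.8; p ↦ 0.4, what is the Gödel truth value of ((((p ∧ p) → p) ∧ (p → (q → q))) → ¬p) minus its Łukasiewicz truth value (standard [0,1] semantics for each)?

Gödel evaluation:
  (p ∧ p) = min(0.4, 0.4) = 0.4
  ((p ∧ p) → p): 0.4 ≤ 0.4, so result = 1
  (q → q): 0.8 ≤ 0.8, so result = 1
  (p → (q → q)): 0.4 ≤ 1, so result = 1
  (((p ∧ p) → p) ∧ (p → (q → q))) = min(1, 1) = 1
  ¬p: Gödel ¬ of 0.4 = 0 (operand ≠ 0)
  ((((p ∧ p) → p) ∧ (p → (q → q))) → ¬p): 1 > 0, so result = 0
  Gödel value = 0
Łukasiewicz evaluation:
  (p ∧ p) = min(0.4, 0.4) = 0.4
  ((p ∧ p) → p): min(1, 1 − 0.4 + 0.4) = 1
  (q → q): min(1, 1 − 0.8 + 0.8) = 1
  (p → (q → q)): min(1, 1 − 0.4 + 1) = 1
  (((p ∧ p) → p) ∧ (p → (q → q))) = min(1, 1) = 1
  ¬p: Łukasiewicz ¬ gives 1 − 0.4 = 0.6
  ((((p ∧ p) → p) ∧ (p → (q → q))) → ¬p): min(1, 1 − 1 + 0.6) = 0.6
  Łukasiewicz value = 0.6
Difference: 0 − 0.6 = -0.60

-0.60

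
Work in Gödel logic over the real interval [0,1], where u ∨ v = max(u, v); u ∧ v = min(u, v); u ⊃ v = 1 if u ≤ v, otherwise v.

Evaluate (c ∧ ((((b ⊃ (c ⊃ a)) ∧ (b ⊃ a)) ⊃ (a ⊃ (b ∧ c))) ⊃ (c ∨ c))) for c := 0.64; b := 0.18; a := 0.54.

0.64

(c ⊃ a): 0.64 > 0.54, so result = 0.54
(b ⊃ (c ⊃ a)): 0.18 ≤ 0.54, so result = 1
(b ⊃ a): 0.18 ≤ 0.54, so result = 1
((b ⊃ (c ⊃ a)) ∧ (b ⊃ a)) = min(1, 1) = 1
(b ∧ c) = min(0.18, 0.64) = 0.18
(a ⊃ (b ∧ c)): 0.54 > 0.18, so result = 0.18
(((b ⊃ (c ⊃ a)) ∧ (b ⊃ a)) ⊃ (a ⊃ (b ∧ c))): 1 > 0.18, so result = 0.18
(c ∨ c) = max(0.64, 0.64) = 0.64
((((b ⊃ (c ⊃ a)) ∧ (b ⊃ a)) ⊃ (a ⊃ (b ∧ c))) ⊃ (c ∨ c)): 0.18 ≤ 0.64, so result = 1
(c ∧ ((((b ⊃ (c ⊃ a)) ∧ (b ⊃ a)) ⊃ (a ⊃ (b ∧ c))) ⊃ (c ∨ c))) = min(0.64, 1) = 0.64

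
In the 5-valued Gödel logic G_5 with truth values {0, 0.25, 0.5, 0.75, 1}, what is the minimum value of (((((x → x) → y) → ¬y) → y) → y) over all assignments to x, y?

0.25

The minimum is attained at x = 0, y = 0.25:
  (x → x): 0 ≤ 0, so result = 1
  ((x → x) → y): 1 > 0.25, so result = 0.25
  ¬y: Gödel ¬ of 0.25 = 0 (operand ≠ 0)
  (((x → x) → y) → ¬y): 0.25 > 0, so result = 0
  ((((x → x) → y) → ¬y) → y): 0 ≤ 0.25, so result = 1
  (((((x → x) → y) → ¬y) → y) → y): 1 > 0.25, so result = 0.25
Checking all 25 assignments confirms none give a value below 0.25.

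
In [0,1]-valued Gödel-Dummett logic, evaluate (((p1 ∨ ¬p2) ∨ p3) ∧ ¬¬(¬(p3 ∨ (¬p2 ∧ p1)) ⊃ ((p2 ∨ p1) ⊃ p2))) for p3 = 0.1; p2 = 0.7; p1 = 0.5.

0.50

¬p2: Gödel ¬ of 0.7 = 0 (operand ≠ 0)
(p1 ∨ ¬p2) = max(0.5, 0) = 0.5
((p1 ∨ ¬p2) ∨ p3) = max(0.5, 0.1) = 0.5
¬p2: Gödel ¬ of 0.7 = 0 (operand ≠ 0)
(¬p2 ∧ p1) = min(0, 0.5) = 0
(p3 ∨ (¬p2 ∧ p1)) = max(0.1, 0) = 0.1
¬(p3 ∨ (¬p2 ∧ p1)): Gödel ¬ of 0.1 = 0 (operand ≠ 0)
(p2 ∨ p1) = max(0.7, 0.5) = 0.7
((p2 ∨ p1) ⊃ p2): 0.7 ≤ 0.7, so result = 1
(¬(p3 ∨ (¬p2 ∧ p1)) ⊃ ((p2 ∨ p1) ⊃ p2)): 0 ≤ 1, so result = 1
¬(¬(p3 ∨ (¬p2 ∧ p1)) ⊃ ((p2 ∨ p1) ⊃ p2)): Gödel ¬ of 1 = 0 (operand ≠ 0)
¬¬(¬(p3 ∨ (¬p2 ∧ p1)) ⊃ ((p2 ∨ p1) ⊃ p2)): Gödel ¬ of 0 = 1 (operand is 0)
(((p1 ∨ ¬p2) ∨ p3) ∧ ¬¬(¬(p3 ∨ (¬p2 ∧ p1)) ⊃ ((p2 ∨ p1) ⊃ p2))) = min(0.5, 1) = 0.5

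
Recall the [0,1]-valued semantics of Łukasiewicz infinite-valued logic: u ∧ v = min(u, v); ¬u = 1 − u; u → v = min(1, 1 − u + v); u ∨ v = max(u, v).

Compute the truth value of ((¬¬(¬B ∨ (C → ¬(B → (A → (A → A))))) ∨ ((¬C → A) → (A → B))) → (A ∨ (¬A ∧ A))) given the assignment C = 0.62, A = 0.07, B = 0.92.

0.07

¬B: Łukasiewicz ¬ gives 1 − 0.92 = 0.08
(A → A): min(1, 1 − 0.07 + 0.07) = 1
(A → (A → A)): min(1, 1 − 0.07 + 1) = 1
(B → (A → (A → A))): min(1, 1 − 0.92 + 1) = 1
¬(B → (A → (A → A))): Łukasiewicz ¬ gives 1 − 1 = 0
(C → ¬(B → (A → (A → A)))): min(1, 1 − 0.62 + 0) = 0.38
(¬B ∨ (C → ¬(B → (A → (A → A))))) = max(0.08, 0.38) = 0.38
¬(¬B ∨ (C → ¬(B → (A → (A → A))))): Łukasiewicz ¬ gives 1 − 0.38 = 0.62
¬¬(¬B ∨ (C → ¬(B → (A → (A → A))))): Łukasiewicz ¬ gives 1 − 0.62 = 0.38
¬C: Łukasiewicz ¬ gives 1 − 0.62 = 0.38
(¬C → A): min(1, 1 − 0.38 + 0.07) = 0.69
(A → B): min(1, 1 − 0.07 + 0.92) = 1
((¬C → A) → (A → B)): min(1, 1 − 0.69 + 1) = 1
(¬¬(¬B ∨ (C → ¬(B → (A → (A → A))))) ∨ ((¬C → A) → (A → B))) = max(0.38, 1) = 1
¬A: Łukasiewicz ¬ gives 1 − 0.07 = 0.93
(¬A ∧ A) = min(0.93, 0.07) = 0.07
(A ∨ (¬A ∧ A)) = max(0.07, 0.07) = 0.07
((¬¬(¬B ∨ (C → ¬(B → (A → (A → A))))) ∨ ((¬C → A) → (A → B))) → (A ∨ (¬A ∧ A))): min(1, 1 − 1 + 0.07) = 0.07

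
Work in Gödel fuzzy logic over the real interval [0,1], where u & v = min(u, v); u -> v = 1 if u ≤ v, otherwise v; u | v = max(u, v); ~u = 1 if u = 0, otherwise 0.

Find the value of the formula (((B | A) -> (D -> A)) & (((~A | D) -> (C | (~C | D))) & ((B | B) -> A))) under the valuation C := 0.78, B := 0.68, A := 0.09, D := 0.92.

0.09

(B | A) = max(0.68, 0.09) = 0.68
(D -> A): 0.92 > 0.09, so result = 0.09
((B | A) -> (D -> A)): 0.68 > 0.09, so result = 0.09
~A: Gödel ¬ of 0.09 = 0 (operand ≠ 0)
(~A | D) = max(0, 0.92) = 0.92
~C: Gödel ¬ of 0.78 = 0 (operand ≠ 0)
(~C | D) = max(0, 0.92) = 0.92
(C | (~C | D)) = max(0.78, 0.92) = 0.92
((~A | D) -> (C | (~C | D))): 0.92 ≤ 0.92, so result = 1
(B | B) = max(0.68, 0.68) = 0.68
((B | B) -> A): 0.68 > 0.09, so result = 0.09
(((~A | D) -> (C | (~C | D))) & ((B | B) -> A)) = min(1, 0.09) = 0.09
(((B | A) -> (D -> A)) & (((~A | D) -> (C | (~C | D))) & ((B | B) -> A))) = min(0.09, 0.09) = 0.09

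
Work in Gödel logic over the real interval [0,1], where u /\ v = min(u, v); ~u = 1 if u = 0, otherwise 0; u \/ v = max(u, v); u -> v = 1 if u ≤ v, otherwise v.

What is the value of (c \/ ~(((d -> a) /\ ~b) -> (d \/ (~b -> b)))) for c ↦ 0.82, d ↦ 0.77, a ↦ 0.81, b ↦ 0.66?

(d -> a): 0.77 ≤ 0.81, so result = 1
~b: Gödel ¬ of 0.66 = 0 (operand ≠ 0)
((d -> a) /\ ~b) = min(1, 0) = 0
~b: Gödel ¬ of 0.66 = 0 (operand ≠ 0)
(~b -> b): 0 ≤ 0.66, so result = 1
(d \/ (~b -> b)) = max(0.77, 1) = 1
(((d -> a) /\ ~b) -> (d \/ (~b -> b))): 0 ≤ 1, so result = 1
~(((d -> a) /\ ~b) -> (d \/ (~b -> b))): Gödel ¬ of 1 = 0 (operand ≠ 0)
(c \/ ~(((d -> a) /\ ~b) -> (d \/ (~b -> b)))) = max(0.82, 0) = 0.82

0.82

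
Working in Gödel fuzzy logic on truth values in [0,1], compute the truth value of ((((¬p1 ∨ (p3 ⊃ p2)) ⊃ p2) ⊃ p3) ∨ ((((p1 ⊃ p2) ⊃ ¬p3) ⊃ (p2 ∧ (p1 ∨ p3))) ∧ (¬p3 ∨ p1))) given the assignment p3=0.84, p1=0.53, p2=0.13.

¬p1: Gödel ¬ of 0.53 = 0 (operand ≠ 0)
(p3 ⊃ p2): 0.84 > 0.13, so result = 0.13
(¬p1 ∨ (p3 ⊃ p2)) = max(0, 0.13) = 0.13
((¬p1 ∨ (p3 ⊃ p2)) ⊃ p2): 0.13 ≤ 0.13, so result = 1
(((¬p1 ∨ (p3 ⊃ p2)) ⊃ p2) ⊃ p3): 1 > 0.84, so result = 0.84
(p1 ⊃ p2): 0.53 > 0.13, so result = 0.13
¬p3: Gödel ¬ of 0.84 = 0 (operand ≠ 0)
((p1 ⊃ p2) ⊃ ¬p3): 0.13 > 0, so result = 0
(p1 ∨ p3) = max(0.53, 0.84) = 0.84
(p2 ∧ (p1 ∨ p3)) = min(0.13, 0.84) = 0.13
(((p1 ⊃ p2) ⊃ ¬p3) ⊃ (p2 ∧ (p1 ∨ p3))): 0 ≤ 0.13, so result = 1
¬p3: Gödel ¬ of 0.84 = 0 (operand ≠ 0)
(¬p3 ∨ p1) = max(0, 0.53) = 0.53
((((p1 ⊃ p2) ⊃ ¬p3) ⊃ (p2 ∧ (p1 ∨ p3))) ∧ (¬p3 ∨ p1)) = min(1, 0.53) = 0.53
((((¬p1 ∨ (p3 ⊃ p2)) ⊃ p2) ⊃ p3) ∨ ((((p1 ⊃ p2) ⊃ ¬p3) ⊃ (p2 ∧ (p1 ∨ p3))) ∧ (¬p3 ∨ p1))) = max(0.84, 0.53) = 0.84

0.84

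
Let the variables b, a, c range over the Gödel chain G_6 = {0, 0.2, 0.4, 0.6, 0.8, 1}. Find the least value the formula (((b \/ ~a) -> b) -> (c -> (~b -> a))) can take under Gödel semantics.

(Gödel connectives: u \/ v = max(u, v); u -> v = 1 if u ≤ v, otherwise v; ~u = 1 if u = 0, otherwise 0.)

The minimum is attained at b = 0, a = 0.2, c = 0.4:
  ~a: Gödel ¬ of 0.2 = 0 (operand ≠ 0)
  (b \/ ~a) = max(0, 0) = 0
  ((b \/ ~a) -> b): 0 ≤ 0, so result = 1
  ~b: Gödel ¬ of 0 = 1 (operand is 0)
  (~b -> a): 1 > 0.2, so result = 0.2
  (c -> (~b -> a)): 0.4 > 0.2, so result = 0.2
  (((b \/ ~a) -> b) -> (c -> (~b -> a))): 1 > 0.2, so result = 0.2
Checking all 216 assignments confirms none give a value below 0.20.

0.20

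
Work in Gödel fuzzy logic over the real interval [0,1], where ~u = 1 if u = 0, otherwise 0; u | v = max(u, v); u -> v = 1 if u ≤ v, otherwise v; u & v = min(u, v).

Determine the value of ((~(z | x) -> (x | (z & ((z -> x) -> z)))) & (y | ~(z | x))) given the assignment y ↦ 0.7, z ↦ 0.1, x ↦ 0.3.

(z | x) = max(0.1, 0.3) = 0.3
~(z | x): Gödel ¬ of 0.3 = 0 (operand ≠ 0)
(z -> x): 0.1 ≤ 0.3, so result = 1
((z -> x) -> z): 1 > 0.1, so result = 0.1
(z & ((z -> x) -> z)) = min(0.1, 0.1) = 0.1
(x | (z & ((z -> x) -> z))) = max(0.3, 0.1) = 0.3
(~(z | x) -> (x | (z & ((z -> x) -> z)))): 0 ≤ 0.3, so result = 1
(z | x) = max(0.1, 0.3) = 0.3
~(z | x): Gödel ¬ of 0.3 = 0 (operand ≠ 0)
(y | ~(z | x)) = max(0.7, 0) = 0.7
((~(z | x) -> (x | (z & ((z -> x) -> z)))) & (y | ~(z | x))) = min(1, 0.7) = 0.7

0.70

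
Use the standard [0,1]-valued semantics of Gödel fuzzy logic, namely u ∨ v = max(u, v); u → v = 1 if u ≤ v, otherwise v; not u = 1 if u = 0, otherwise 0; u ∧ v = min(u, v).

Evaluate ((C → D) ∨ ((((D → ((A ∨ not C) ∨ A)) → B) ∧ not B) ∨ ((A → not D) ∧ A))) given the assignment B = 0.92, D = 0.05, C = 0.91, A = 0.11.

0.05

(C → D): 0.91 > 0.05, so result = 0.05
not C: Gödel ¬ of 0.91 = 0 (operand ≠ 0)
(A ∨ not C) = max(0.11, 0) = 0.11
((A ∨ not C) ∨ A) = max(0.11, 0.11) = 0.11
(D → ((A ∨ not C) ∨ A)): 0.05 ≤ 0.11, so result = 1
((D → ((A ∨ not C) ∨ A)) → B): 1 > 0.92, so result = 0.92
not B: Gödel ¬ of 0.92 = 0 (operand ≠ 0)
(((D → ((A ∨ not C) ∨ A)) → B) ∧ not B) = min(0.92, 0) = 0
not D: Gödel ¬ of 0.05 = 0 (operand ≠ 0)
(A → not D): 0.11 > 0, so result = 0
((A → not D) ∧ A) = min(0, 0.11) = 0
((((D → ((A ∨ not C) ∨ A)) → B) ∧ not B) ∨ ((A → not D) ∧ A)) = max(0, 0) = 0
((C → D) ∨ ((((D → ((A ∨ not C) ∨ A)) → B) ∧ not B) ∨ ((A → not D) ∧ A))) = max(0.05, 0) = 0.05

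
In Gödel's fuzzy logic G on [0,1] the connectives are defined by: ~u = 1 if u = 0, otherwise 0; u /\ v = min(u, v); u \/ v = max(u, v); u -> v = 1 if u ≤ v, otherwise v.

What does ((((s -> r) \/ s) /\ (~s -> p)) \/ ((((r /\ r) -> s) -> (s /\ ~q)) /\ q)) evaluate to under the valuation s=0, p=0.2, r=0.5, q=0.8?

0.80

(s -> r): 0 ≤ 0.5, so result = 1
((s -> r) \/ s) = max(1, 0) = 1
~s: Gödel ¬ of 0 = 1 (operand is 0)
(~s -> p): 1 > 0.2, so result = 0.2
(((s -> r) \/ s) /\ (~s -> p)) = min(1, 0.2) = 0.2
(r /\ r) = min(0.5, 0.5) = 0.5
((r /\ r) -> s): 0.5 > 0, so result = 0
~q: Gödel ¬ of 0.8 = 0 (operand ≠ 0)
(s /\ ~q) = min(0, 0) = 0
(((r /\ r) -> s) -> (s /\ ~q)): 0 ≤ 0, so result = 1
((((r /\ r) -> s) -> (s /\ ~q)) /\ q) = min(1, 0.8) = 0.8
((((s -> r) \/ s) /\ (~s -> p)) \/ ((((r /\ r) -> s) -> (s /\ ~q)) /\ q)) = max(0.2, 0.8) = 0.8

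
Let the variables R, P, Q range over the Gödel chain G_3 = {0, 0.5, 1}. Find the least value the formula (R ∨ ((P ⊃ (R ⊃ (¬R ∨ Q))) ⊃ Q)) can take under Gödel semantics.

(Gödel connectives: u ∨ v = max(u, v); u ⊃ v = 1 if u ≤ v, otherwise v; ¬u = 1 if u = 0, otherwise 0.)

The minimum is attained at R = 0, P = 0, Q = 0:
  ¬R: Gödel ¬ of 0 = 1 (operand is 0)
  (¬R ∨ Q) = max(1, 0) = 1
  (R ⊃ (¬R ∨ Q)): 0 ≤ 1, so result = 1
  (P ⊃ (R ⊃ (¬R ∨ Q))): 0 ≤ 1, so result = 1
  ((P ⊃ (R ⊃ (¬R ∨ Q))) ⊃ Q): 1 > 0, so result = 0
  (R ∨ ((P ⊃ (R ⊃ (¬R ∨ Q))) ⊃ Q)) = max(0, 0) = 0
Checking all 27 assignments confirms none give a value below 0.00.

0.00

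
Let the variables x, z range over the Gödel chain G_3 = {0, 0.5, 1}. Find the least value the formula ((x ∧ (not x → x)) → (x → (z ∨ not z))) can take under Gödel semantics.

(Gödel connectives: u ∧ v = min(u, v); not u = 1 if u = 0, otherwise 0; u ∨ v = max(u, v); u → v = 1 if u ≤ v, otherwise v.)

The minimum is attained at x = 1, z = 0.5:
  not x: Gödel ¬ of 1 = 0 (operand ≠ 0)
  (not x → x): 0 ≤ 1, so result = 1
  (x ∧ (not x → x)) = min(1, 1) = 1
  not z: Gödel ¬ of 0.5 = 0 (operand ≠ 0)
  (z ∨ not z) = max(0.5, 0) = 0.5
  (x → (z ∨ not z)): 1 > 0.5, so result = 0.5
  ((x ∧ (not x → x)) → (x → (z ∨ not z))): 1 > 0.5, so result = 0.5
Checking all 9 assignments confirms none give a value below 0.50.

0.50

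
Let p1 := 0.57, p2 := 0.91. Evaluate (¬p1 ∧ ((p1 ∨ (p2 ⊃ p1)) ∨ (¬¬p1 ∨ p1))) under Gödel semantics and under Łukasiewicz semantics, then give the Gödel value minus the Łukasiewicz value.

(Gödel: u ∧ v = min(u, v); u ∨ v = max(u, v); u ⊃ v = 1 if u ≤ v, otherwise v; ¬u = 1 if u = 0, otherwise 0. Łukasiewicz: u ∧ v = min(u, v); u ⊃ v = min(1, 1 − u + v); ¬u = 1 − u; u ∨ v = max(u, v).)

-0.43

Gödel evaluation:
  ¬p1: Gödel ¬ of 0.57 = 0 (operand ≠ 0)
  (p2 ⊃ p1): 0.91 > 0.57, so result = 0.57
  (p1 ∨ (p2 ⊃ p1)) = max(0.57, 0.57) = 0.57
  ¬p1: Gödel ¬ of 0.57 = 0 (operand ≠ 0)
  ¬¬p1: Gödel ¬ of 0 = 1 (operand is 0)
  (¬¬p1 ∨ p1) = max(1, 0.57) = 1
  ((p1 ∨ (p2 ⊃ p1)) ∨ (¬¬p1 ∨ p1)) = max(0.57, 1) = 1
  (¬p1 ∧ ((p1 ∨ (p2 ⊃ p1)) ∨ (¬¬p1 ∨ p1))) = min(0, 1) = 0
  Gödel value = 0
Łukasiewicz evaluation:
  ¬p1: Łukasiewicz ¬ gives 1 − 0.57 = 0.43
  (p2 ⊃ p1): min(1, 1 − 0.91 + 0.57) = 0.66
  (p1 ∨ (p2 ⊃ p1)) = max(0.57, 0.66) = 0.66
  ¬p1: Łukasiewicz ¬ gives 1 − 0.57 = 0.43
  ¬¬p1: Łukasiewicz ¬ gives 1 − 0.43 = 0.57
  (¬¬p1 ∨ p1) = max(0.57, 0.57) = 0.57
  ((p1 ∨ (p2 ⊃ p1)) ∨ (¬¬p1 ∨ p1)) = max(0.66, 0.57) = 0.66
  (¬p1 ∧ ((p1 ∨ (p2 ⊃ p1)) ∨ (¬¬p1 ∨ p1))) = min(0.43, 0.66) = 0.43
  Łukasiewicz value = 0.43
Difference: 0 − 0.43 = -0.43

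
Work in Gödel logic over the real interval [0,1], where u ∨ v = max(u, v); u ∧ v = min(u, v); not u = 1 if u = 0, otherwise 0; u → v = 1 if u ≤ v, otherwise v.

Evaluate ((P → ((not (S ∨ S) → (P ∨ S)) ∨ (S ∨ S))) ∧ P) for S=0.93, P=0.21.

0.21

(S ∨ S) = max(0.93, 0.93) = 0.93
not (S ∨ S): Gödel ¬ of 0.93 = 0 (operand ≠ 0)
(P ∨ S) = max(0.21, 0.93) = 0.93
(not (S ∨ S) → (P ∨ S)): 0 ≤ 0.93, so result = 1
(S ∨ S) = max(0.93, 0.93) = 0.93
((not (S ∨ S) → (P ∨ S)) ∨ (S ∨ S)) = max(1, 0.93) = 1
(P → ((not (S ∨ S) → (P ∨ S)) ∨ (S ∨ S))): 0.21 ≤ 1, so result = 1
((P → ((not (S ∨ S) → (P ∨ S)) ∨ (S ∨ S))) ∧ P) = min(1, 0.21) = 0.21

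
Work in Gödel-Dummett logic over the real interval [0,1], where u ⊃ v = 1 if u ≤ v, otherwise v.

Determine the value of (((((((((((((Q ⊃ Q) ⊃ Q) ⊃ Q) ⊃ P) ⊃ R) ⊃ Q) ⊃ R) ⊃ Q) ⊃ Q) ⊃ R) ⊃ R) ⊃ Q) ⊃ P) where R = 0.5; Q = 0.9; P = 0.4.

0.40

(Q ⊃ Q): 0.9 ≤ 0.9, so result = 1
((Q ⊃ Q) ⊃ Q): 1 > 0.9, so result = 0.9
(((Q ⊃ Q) ⊃ Q) ⊃ Q): 0.9 ≤ 0.9, so result = 1
((((Q ⊃ Q) ⊃ Q) ⊃ Q) ⊃ P): 1 > 0.4, so result = 0.4
(((((Q ⊃ Q) ⊃ Q) ⊃ Q) ⊃ P) ⊃ R): 0.4 ≤ 0.5, so result = 1
((((((Q ⊃ Q) ⊃ Q) ⊃ Q) ⊃ P) ⊃ R) ⊃ Q): 1 > 0.9, so result = 0.9
(((((((Q ⊃ Q) ⊃ Q) ⊃ Q) ⊃ P) ⊃ R) ⊃ Q) ⊃ R): 0.9 > 0.5, so result = 0.5
((((((((Q ⊃ Q) ⊃ Q) ⊃ Q) ⊃ P) ⊃ R) ⊃ Q) ⊃ R) ⊃ Q): 0.5 ≤ 0.9, so result = 1
(((((((((Q ⊃ Q) ⊃ Q) ⊃ Q) ⊃ P) ⊃ R) ⊃ Q) ⊃ R) ⊃ Q) ⊃ Q): 1 > 0.9, so result = 0.9
((((((((((Q ⊃ Q) ⊃ Q) ⊃ Q) ⊃ P) ⊃ R) ⊃ Q) ⊃ R) ⊃ Q) ⊃ Q) ⊃ R): 0.9 > 0.5, so result = 0.5
(((((((((((Q ⊃ Q) ⊃ Q) ⊃ Q) ⊃ P) ⊃ R) ⊃ Q) ⊃ R) ⊃ Q) ⊃ Q) ⊃ R) ⊃ R): 0.5 ≤ 0.5, so result = 1
((((((((((((Q ⊃ Q) ⊃ Q) ⊃ Q) ⊃ P) ⊃ R) ⊃ Q) ⊃ R) ⊃ Q) ⊃ Q) ⊃ R) ⊃ R) ⊃ Q): 1 > 0.9, so result = 0.9
(((((((((((((Q ⊃ Q) ⊃ Q) ⊃ Q) ⊃ P) ⊃ R) ⊃ Q) ⊃ R) ⊃ Q) ⊃ Q) ⊃ R) ⊃ R) ⊃ Q) ⊃ P): 0.9 > 0.4, so result = 0.4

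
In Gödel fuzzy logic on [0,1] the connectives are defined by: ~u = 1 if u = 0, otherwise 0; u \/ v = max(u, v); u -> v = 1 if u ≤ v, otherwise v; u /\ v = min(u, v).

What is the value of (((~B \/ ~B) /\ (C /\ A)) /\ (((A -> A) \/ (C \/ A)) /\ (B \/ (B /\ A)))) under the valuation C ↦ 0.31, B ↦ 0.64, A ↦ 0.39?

0.00

~B: Gödel ¬ of 0.64 = 0 (operand ≠ 0)
~B: Gödel ¬ of 0.64 = 0 (operand ≠ 0)
(~B \/ ~B) = max(0, 0) = 0
(C /\ A) = min(0.31, 0.39) = 0.31
((~B \/ ~B) /\ (C /\ A)) = min(0, 0.31) = 0
(A -> A): 0.39 ≤ 0.39, so result = 1
(C \/ A) = max(0.31, 0.39) = 0.39
((A -> A) \/ (C \/ A)) = max(1, 0.39) = 1
(B /\ A) = min(0.64, 0.39) = 0.39
(B \/ (B /\ A)) = max(0.64, 0.39) = 0.64
(((A -> A) \/ (C \/ A)) /\ (B \/ (B /\ A))) = min(1, 0.64) = 0.64
(((~B \/ ~B) /\ (C /\ A)) /\ (((A -> A) \/ (C \/ A)) /\ (B \/ (B /\ A)))) = min(0, 0.64) = 0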